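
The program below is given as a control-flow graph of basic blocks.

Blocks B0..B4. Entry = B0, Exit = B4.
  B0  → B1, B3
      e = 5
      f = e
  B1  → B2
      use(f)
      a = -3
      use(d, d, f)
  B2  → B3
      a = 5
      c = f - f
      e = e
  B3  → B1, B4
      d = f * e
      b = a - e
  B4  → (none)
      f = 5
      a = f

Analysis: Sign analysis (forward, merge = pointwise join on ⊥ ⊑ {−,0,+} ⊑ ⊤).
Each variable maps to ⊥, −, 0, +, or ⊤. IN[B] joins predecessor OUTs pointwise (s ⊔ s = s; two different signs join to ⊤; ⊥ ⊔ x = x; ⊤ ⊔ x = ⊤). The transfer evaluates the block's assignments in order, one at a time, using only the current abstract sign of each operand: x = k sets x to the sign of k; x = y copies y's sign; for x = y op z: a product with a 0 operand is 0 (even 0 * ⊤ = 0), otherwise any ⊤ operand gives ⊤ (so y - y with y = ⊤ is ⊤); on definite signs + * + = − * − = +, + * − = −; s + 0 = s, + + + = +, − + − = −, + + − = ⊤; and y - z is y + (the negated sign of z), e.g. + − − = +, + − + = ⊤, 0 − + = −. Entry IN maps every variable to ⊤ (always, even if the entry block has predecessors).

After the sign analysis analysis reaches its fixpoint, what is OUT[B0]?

Converged values:
  B0:   IN=(all ⊤)   OUT={e:+, f:+; rest ⊤}
  B1:   IN={e:+, f:+; rest ⊤}   OUT={a:-, e:+, f:+; rest ⊤}
  B2:   IN={a:-, e:+, f:+; rest ⊤}   OUT={a:+, e:+, f:+; rest ⊤}
  B3:   IN={e:+, f:+; rest ⊤}   OUT={d:+, e:+, f:+; rest ⊤}
  B4:   IN={d:+, e:+, f:+; rest ⊤}   OUT={a:+, d:+, e:+, f:+; rest ⊤}

B0 is the boundary node: IN[B0] = {a: ⊤, b: ⊤, c: ⊤, d: ⊤, e: ⊤, f: ⊤}
Applying B0's transfer function to that IN value gives OUT[B0] (row B0 above).

Answer: {a: ⊤, b: ⊤, c: ⊤, d: ⊤, e: +, f: +}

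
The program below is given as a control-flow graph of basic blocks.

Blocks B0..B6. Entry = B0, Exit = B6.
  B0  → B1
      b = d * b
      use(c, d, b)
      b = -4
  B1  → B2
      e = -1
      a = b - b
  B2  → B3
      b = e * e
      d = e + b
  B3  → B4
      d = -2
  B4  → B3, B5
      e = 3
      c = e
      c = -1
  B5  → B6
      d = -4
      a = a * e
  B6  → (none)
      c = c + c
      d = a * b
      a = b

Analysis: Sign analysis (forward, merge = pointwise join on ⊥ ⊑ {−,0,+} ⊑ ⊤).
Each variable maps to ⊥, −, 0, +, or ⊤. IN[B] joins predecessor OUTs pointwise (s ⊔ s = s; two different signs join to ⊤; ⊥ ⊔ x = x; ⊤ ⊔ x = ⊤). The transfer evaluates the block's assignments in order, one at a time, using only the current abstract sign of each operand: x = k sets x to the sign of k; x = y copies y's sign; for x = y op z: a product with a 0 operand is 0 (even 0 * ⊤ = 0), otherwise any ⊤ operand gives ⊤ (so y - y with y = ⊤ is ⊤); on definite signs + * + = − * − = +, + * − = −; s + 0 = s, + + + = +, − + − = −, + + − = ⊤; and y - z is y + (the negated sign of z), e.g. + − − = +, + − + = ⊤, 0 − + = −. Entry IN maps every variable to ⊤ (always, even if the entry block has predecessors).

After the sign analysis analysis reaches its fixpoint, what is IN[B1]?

Fixpoint table:
  B0:  IN=(all ⊤)  OUT={b:-; rest ⊤}
  B1:  IN={b:-; rest ⊤}  OUT={b:-, e:-; rest ⊤}
  B2:  IN={b:-, e:-; rest ⊤}  OUT={b:+, e:-; rest ⊤}
  B3:  IN={b:+; rest ⊤}  OUT={b:+, d:-; rest ⊤}
  B4:  IN={b:+, d:-; rest ⊤}  OUT={b:+, c:-, d:-, e:+; rest ⊤}
  B5:  IN={b:+, c:-, d:-, e:+; rest ⊤}  OUT={b:+, c:-, d:-, e:+; rest ⊤}
  B6:  IN={b:+, c:-, d:-, e:+; rest ⊤}  OUT={a:+, b:+, c:-, e:+; rest ⊤}

Merge at B1: IN[B1] = OUT[B0] = {a: ⊤, b: -, c: ⊤, d: ⊤, e: ⊤, f: ⊤}

Answer: {a: ⊤, b: -, c: ⊤, d: ⊤, e: ⊤, f: ⊤}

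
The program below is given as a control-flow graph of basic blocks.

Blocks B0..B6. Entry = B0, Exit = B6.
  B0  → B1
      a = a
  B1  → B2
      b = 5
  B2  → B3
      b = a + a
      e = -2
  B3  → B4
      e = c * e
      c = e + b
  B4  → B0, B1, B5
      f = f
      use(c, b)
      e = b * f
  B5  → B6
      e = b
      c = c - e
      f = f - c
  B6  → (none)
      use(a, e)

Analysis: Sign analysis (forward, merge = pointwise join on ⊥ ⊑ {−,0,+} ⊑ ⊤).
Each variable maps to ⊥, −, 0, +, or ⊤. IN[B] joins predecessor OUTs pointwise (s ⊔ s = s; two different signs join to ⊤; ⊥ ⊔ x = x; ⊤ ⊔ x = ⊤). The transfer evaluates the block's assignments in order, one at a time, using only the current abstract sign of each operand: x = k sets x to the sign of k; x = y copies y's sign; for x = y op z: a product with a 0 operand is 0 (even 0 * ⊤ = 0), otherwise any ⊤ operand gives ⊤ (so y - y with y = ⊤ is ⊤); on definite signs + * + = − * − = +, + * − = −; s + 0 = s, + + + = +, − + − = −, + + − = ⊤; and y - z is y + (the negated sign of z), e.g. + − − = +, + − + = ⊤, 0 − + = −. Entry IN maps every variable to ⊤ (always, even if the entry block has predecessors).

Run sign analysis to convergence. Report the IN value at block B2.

Answer: {a: ⊤, b: +, c: ⊤, d: ⊤, e: ⊤, f: ⊤}

Working:
Converged values:
  B0:  IN=(all ⊤)  OUT=(all ⊤)
  B1:  IN=(all ⊤)  OUT={b:+; rest ⊤}
  B2:  IN={b:+; rest ⊤}  OUT={e:-; rest ⊤}
  B3:  IN={e:-; rest ⊤}  OUT=(all ⊤)
  B4:  IN=(all ⊤)  OUT=(all ⊤)
  B5:  IN=(all ⊤)  OUT=(all ⊤)
  B6:  IN=(all ⊤)  OUT=(all ⊤)

Merge at B2: IN[B2] = OUT[B1] = {a: ⊤, b: +, c: ⊤, d: ⊤, e: ⊤, f: ⊤}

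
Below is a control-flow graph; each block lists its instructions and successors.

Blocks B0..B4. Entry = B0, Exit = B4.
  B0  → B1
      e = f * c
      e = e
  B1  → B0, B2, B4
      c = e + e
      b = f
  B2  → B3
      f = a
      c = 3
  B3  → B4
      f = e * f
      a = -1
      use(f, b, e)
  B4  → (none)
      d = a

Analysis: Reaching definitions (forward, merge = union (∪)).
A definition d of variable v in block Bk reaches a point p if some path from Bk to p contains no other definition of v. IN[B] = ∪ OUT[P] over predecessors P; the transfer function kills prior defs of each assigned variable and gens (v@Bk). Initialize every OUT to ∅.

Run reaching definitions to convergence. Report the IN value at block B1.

Per-block solution:
  B0:  IN={b@B1, c@B1, e@B0}  OUT={b@B1, c@B1, e@B0}
  B1:  IN={b@B1, c@B1, e@B0}  OUT={b@B1, c@B1, e@B0}
  B2:  IN={b@B1, c@B1, e@B0}  OUT={b@B1, c@B2, e@B0, f@B2}
  B3:  IN={b@B1, c@B2, e@B0, f@B2}  OUT={a@B3, b@B1, c@B2, e@B0, f@B3}
  B4:  IN={a@B3, b@B1, c@B1, c@B2, e@B0, f@B3}  OUT={a@B3, b@B1, c@B1, c@B2, d@B4, e@B0, f@B3}

Merge at B1: IN[B1] = OUT[B0] = {b@B1, c@B1, e@B0}

Answer: {b@B1, c@B1, e@B0}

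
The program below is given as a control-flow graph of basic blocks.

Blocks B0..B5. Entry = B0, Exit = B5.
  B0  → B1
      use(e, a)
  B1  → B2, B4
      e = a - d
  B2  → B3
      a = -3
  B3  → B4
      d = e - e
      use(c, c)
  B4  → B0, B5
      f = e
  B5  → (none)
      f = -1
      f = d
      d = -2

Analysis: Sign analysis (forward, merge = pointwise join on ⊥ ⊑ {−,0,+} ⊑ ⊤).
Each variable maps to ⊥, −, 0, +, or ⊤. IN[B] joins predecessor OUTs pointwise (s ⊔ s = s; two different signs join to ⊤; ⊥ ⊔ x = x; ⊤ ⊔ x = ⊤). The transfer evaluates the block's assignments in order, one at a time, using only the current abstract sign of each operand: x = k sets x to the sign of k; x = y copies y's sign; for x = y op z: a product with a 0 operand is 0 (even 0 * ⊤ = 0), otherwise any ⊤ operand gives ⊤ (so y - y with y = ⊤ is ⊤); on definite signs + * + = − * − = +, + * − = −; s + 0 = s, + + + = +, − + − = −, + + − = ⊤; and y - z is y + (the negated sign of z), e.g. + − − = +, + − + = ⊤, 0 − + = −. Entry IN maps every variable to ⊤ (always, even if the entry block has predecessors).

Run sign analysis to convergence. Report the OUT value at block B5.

Converged values:
  B0:  IN=(all ⊤)  OUT=(all ⊤)
  B1:  IN=(all ⊤)  OUT=(all ⊤)
  B2:  IN=(all ⊤)  OUT={a:-; rest ⊤}
  B3:  IN={a:-; rest ⊤}  OUT={a:-; rest ⊤}
  B4:  IN=(all ⊤)  OUT=(all ⊤)
  B5:  IN=(all ⊤)  OUT={d:-; rest ⊤}

Merge at B5: IN[B5] = OUT[B4] = {a: ⊤, b: ⊤, c: ⊤, d: ⊤, e: ⊤, f: ⊤}
Applying B5's transfer function to that IN value gives OUT[B5] (row B5 above).

Answer: {a: ⊤, b: ⊤, c: ⊤, d: -, e: ⊤, f: ⊤}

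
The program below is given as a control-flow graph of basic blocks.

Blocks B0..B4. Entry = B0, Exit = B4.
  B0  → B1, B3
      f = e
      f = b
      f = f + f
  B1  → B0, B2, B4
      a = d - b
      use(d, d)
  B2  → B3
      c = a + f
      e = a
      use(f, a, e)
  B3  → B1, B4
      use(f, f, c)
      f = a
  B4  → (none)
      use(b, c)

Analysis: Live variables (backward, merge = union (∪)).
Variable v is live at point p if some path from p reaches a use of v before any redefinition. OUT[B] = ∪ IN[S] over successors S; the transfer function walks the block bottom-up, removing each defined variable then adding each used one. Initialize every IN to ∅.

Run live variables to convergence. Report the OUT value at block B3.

Per-block solution:
  B0: | IN={a, b, c, d, e} | OUT={a, b, c, d, e, f}
  B1: | IN={b, c, d, e, f} | OUT={a, b, c, d, e, f}
  B2: | IN={a, b, d, f} | OUT={a, b, c, d, e, f}
  B3: | IN={a, b, c, d, e, f} | OUT={b, c, d, e, f}
  B4: | IN={b, c} | OUT={}

Merge at B3: OUT[B3] = IN[B1] ⊔ IN[B4] = {b, c, d, e, f}

Answer: {b, c, d, e, f}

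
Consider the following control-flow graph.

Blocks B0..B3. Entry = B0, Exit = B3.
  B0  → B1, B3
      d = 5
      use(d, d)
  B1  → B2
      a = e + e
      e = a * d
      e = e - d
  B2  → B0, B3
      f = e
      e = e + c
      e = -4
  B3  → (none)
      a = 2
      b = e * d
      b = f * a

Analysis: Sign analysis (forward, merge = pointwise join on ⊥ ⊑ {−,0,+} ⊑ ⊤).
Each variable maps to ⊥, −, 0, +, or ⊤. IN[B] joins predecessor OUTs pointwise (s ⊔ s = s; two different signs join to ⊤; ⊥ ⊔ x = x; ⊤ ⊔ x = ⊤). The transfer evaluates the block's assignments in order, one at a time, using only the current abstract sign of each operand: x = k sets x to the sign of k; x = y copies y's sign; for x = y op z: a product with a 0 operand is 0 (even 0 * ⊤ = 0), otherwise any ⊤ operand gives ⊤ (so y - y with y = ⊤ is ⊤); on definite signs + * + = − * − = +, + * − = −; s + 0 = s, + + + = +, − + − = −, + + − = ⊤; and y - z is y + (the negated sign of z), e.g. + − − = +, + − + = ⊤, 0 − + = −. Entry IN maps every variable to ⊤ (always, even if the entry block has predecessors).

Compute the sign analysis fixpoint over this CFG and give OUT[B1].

Answer: {a: ⊤, b: ⊤, c: ⊤, d: +, e: ⊤, f: ⊤}

Trace:
Per-block solution:
  B0:   IN=(all ⊤)   OUT={d:+; rest ⊤}
  B1:   IN={d:+; rest ⊤}   OUT={d:+; rest ⊤}
  B2:   IN={d:+; rest ⊤}   OUT={d:+, e:-; rest ⊤}
  B3:   IN={d:+; rest ⊤}   OUT={a:+, d:+; rest ⊤}

Merge at B1: IN[B1] = OUT[B0] = {a: ⊤, b: ⊤, c: ⊤, d: +, e: ⊤, f: ⊤}
Applying B1's transfer function to that IN value gives OUT[B1] (row B1 above).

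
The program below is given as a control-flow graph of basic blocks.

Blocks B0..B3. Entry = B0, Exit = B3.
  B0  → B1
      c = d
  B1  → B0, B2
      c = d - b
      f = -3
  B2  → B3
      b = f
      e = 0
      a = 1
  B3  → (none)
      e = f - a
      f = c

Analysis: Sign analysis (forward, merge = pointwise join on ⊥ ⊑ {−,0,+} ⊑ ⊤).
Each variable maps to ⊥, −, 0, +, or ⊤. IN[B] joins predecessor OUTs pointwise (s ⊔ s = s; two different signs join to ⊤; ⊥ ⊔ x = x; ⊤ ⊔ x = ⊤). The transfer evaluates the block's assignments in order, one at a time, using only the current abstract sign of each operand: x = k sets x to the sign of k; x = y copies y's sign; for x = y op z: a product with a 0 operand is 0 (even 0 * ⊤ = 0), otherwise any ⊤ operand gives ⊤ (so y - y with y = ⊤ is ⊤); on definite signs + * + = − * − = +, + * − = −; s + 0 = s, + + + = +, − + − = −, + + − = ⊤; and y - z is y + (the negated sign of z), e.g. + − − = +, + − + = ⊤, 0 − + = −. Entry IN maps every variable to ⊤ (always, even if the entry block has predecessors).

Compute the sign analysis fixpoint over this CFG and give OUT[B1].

Per-block solution:
  B0: | IN=(all ⊤) | OUT=(all ⊤)
  B1: | IN=(all ⊤) | OUT={f:-; rest ⊤}
  B2: | IN={f:-; rest ⊤} | OUT={a:+, b:-, e:0, f:-; rest ⊤}
  B3: | IN={a:+, b:-, e:0, f:-; rest ⊤} | OUT={a:+, b:-, e:-; rest ⊤}

Merge at B1: IN[B1] = OUT[B0] = {a: ⊤, b: ⊤, c: ⊤, d: ⊤, e: ⊤, f: ⊤}
Applying B1's transfer function to that IN value gives OUT[B1] (row B1 above).

Answer: {a: ⊤, b: ⊤, c: ⊤, d: ⊤, e: ⊤, f: -}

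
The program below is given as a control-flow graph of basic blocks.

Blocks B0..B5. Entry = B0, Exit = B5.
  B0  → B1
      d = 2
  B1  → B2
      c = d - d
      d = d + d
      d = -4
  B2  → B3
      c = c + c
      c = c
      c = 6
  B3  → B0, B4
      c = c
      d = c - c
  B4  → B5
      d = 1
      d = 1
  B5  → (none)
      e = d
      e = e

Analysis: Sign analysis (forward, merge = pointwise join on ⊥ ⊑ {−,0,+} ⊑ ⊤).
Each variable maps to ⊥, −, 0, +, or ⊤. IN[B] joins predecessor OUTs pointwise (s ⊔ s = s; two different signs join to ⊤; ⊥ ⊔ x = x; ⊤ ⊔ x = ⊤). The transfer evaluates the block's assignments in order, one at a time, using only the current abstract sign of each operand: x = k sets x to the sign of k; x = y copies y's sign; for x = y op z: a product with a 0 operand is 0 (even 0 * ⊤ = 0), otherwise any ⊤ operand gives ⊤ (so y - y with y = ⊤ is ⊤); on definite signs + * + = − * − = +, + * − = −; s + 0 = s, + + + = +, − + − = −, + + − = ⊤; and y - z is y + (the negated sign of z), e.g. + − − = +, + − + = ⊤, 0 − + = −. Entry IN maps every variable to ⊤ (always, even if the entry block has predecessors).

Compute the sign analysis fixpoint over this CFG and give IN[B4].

Converged values:
  B0: | IN=(all ⊤) | OUT={d:+; rest ⊤}
  B1: | IN={d:+; rest ⊤} | OUT={d:-; rest ⊤}
  B2: | IN={d:-; rest ⊤} | OUT={c:+, d:-; rest ⊤}
  B3: | IN={c:+, d:-; rest ⊤} | OUT={c:+; rest ⊤}
  B4: | IN={c:+; rest ⊤} | OUT={c:+, d:+; rest ⊤}
  B5: | IN={c:+, d:+; rest ⊤} | OUT={c:+, d:+, e:+; rest ⊤}

Merge at B4: IN[B4] = OUT[B3] = {a: ⊤, b: ⊤, c: +, d: ⊤, e: ⊤, f: ⊤}

Answer: {a: ⊤, b: ⊤, c: +, d: ⊤, e: ⊤, f: ⊤}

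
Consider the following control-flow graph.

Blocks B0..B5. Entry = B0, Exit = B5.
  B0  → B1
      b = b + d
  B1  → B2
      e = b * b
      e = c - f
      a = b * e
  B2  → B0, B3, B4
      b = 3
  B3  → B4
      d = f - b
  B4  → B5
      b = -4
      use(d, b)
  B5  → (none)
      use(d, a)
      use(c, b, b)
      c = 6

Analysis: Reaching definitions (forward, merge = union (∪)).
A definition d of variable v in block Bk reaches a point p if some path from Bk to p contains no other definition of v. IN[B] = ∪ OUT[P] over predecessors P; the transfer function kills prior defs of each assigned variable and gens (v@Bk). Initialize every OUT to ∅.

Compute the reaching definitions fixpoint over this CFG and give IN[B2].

Answer: {a@B1, b@B0, e@B1}

Working:
Per-block solution:
  B0: | IN={a@B1, b@B2, e@B1} | OUT={a@B1, b@B0, e@B1}
  B1: | IN={a@B1, b@B0, e@B1} | OUT={a@B1, b@B0, e@B1}
  B2: | IN={a@B1, b@B0, e@B1} | OUT={a@B1, b@B2, e@B1}
  B3: | IN={a@B1, b@B2, e@B1} | OUT={a@B1, b@B2, d@B3, e@B1}
  B4: | IN={a@B1, b@B2, d@B3, e@B1} | OUT={a@B1, b@B4, d@B3, e@B1}
  B5: | IN={a@B1, b@B4, d@B3, e@B1} | OUT={a@B1, b@B4, c@B5, d@B3, e@B1}

Merge at B2: IN[B2] = OUT[B1] = {a@B1, b@B0, e@B1}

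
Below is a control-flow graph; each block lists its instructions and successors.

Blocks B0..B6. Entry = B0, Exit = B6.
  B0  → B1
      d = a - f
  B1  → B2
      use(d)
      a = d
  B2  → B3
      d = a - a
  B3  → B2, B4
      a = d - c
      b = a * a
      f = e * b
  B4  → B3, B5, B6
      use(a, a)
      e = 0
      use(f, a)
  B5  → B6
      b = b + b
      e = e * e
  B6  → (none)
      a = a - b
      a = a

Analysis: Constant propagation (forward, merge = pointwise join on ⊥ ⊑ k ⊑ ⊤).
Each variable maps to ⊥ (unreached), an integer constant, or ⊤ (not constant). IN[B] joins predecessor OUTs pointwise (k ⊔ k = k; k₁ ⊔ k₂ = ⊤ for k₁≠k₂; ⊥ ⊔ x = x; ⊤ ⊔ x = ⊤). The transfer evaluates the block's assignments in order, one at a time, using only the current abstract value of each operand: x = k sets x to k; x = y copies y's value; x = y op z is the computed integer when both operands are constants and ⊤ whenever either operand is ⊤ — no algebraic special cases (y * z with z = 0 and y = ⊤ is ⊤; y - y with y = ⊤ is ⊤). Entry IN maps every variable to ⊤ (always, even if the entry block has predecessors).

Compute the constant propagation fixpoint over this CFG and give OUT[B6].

Answer: {a: ⊤, b: ⊤, c: ⊤, d: ⊤, e: 0, f: ⊤}

Trace:
Fixpoint table:
  B0: | IN=(all ⊤) | OUT=(all ⊤)
  B1: | IN=(all ⊤) | OUT=(all ⊤)
  B2: | IN=(all ⊤) | OUT=(all ⊤)
  B3: | IN=(all ⊤) | OUT=(all ⊤)
  B4: | IN=(all ⊤) | OUT={e:0; rest ⊤}
  B5: | IN={e:0; rest ⊤} | OUT={e:0; rest ⊤}
  B6: | IN={e:0; rest ⊤} | OUT={e:0; rest ⊤}

Merge at B6: IN[B6] = OUT[B4] ⊔ OUT[B5] = {a: ⊤, b: ⊤, c: ⊤, d: ⊤, e: 0, f: ⊤}
Applying B6's transfer function to that IN value gives OUT[B6] (row B6 above).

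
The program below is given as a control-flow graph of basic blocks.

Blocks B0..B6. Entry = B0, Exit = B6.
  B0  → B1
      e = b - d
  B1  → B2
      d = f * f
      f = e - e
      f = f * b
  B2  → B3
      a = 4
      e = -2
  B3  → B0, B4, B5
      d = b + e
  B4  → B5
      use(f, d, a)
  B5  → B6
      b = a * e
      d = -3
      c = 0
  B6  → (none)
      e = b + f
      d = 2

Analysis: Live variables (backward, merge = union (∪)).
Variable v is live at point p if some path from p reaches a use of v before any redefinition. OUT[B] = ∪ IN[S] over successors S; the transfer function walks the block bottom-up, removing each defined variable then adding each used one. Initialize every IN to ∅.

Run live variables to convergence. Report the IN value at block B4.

Answer: {a, d, e, f}

Trace:
Fixpoint table:
  B0:   IN={b, d, f}   OUT={b, e, f}
  B1:   IN={b, e, f}   OUT={b, f}
  B2:   IN={b, f}   OUT={a, b, e, f}
  B3:   IN={a, b, e, f}   OUT={a, b, d, e, f}
  B4:   IN={a, d, e, f}   OUT={a, e, f}
  B5:   IN={a, e, f}   OUT={b, f}
  B6:   IN={b, f}   OUT={}

Merge at B4: OUT[B4] = IN[B5] = {a, e, f}
Applying B4's transfer function to that OUT value gives IN[B4] (row B4 above).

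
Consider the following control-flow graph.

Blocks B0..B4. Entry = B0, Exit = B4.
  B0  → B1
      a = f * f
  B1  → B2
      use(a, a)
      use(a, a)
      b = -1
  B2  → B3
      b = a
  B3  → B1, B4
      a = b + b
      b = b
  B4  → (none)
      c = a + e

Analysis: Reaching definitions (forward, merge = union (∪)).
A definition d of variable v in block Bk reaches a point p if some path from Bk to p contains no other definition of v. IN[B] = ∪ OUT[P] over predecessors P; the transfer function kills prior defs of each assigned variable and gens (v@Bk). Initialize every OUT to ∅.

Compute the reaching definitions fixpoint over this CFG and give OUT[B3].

Answer: {a@B3, b@B3}

Working:
Converged values:
  B0:  IN={}  OUT={a@B0}
  B1:  IN={a@B0, a@B3, b@B3}  OUT={a@B0, a@B3, b@B1}
  B2:  IN={a@B0, a@B3, b@B1}  OUT={a@B0, a@B3, b@B2}
  B3:  IN={a@B0, a@B3, b@B2}  OUT={a@B3, b@B3}
  B4:  IN={a@B3, b@B3}  OUT={a@B3, b@B3, c@B4}

Merge at B3: IN[B3] = OUT[B2] = {a@B0, a@B3, b@B2}
Applying B3's transfer function to that IN value gives OUT[B3] (row B3 above).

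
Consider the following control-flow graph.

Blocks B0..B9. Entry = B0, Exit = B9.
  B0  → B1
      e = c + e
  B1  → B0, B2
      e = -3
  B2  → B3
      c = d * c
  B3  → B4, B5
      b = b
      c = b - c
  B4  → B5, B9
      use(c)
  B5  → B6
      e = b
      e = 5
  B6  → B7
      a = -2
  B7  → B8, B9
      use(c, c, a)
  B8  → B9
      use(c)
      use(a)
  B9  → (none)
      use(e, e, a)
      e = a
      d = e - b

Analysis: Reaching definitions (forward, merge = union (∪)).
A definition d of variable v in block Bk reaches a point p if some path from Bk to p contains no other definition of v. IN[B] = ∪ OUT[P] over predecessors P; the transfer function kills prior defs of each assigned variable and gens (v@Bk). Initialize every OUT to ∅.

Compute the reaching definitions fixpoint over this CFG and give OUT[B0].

Converged values:
  B0: | IN={e@B1} | OUT={e@B0}
  B1: | IN={e@B0} | OUT={e@B1}
  B2: | IN={e@B1} | OUT={c@B2, e@B1}
  B3: | IN={c@B2, e@B1} | OUT={b@B3, c@B3, e@B1}
  B4: | IN={b@B3, c@B3, e@B1} | OUT={b@B3, c@B3, e@B1}
  B5: | IN={b@B3, c@B3, e@B1} | OUT={b@B3, c@B3, e@B5}
  B6: | IN={b@B3, c@B3, e@B5} | OUT={a@B6, b@B3, c@B3, e@B5}
  B7: | IN={a@B6, b@B3, c@B3, e@B5} | OUT={a@B6, b@B3, c@B3, e@B5}
  B8: | IN={a@B6, b@B3, c@B3, e@B5} | OUT={a@B6, b@B3, c@B3, e@B5}
  B9: | IN={a@B6, b@B3, c@B3, e@B1, e@B5} | OUT={a@B6, b@B3, c@B3, d@B9, e@B9}

Merge at B0 (entry node, so the boundary value {} is joined with the incoming edge(s)): IN[B0] = {} ⊔ OUT[B1] = {e@B1}
Applying B0's transfer function to that IN value gives OUT[B0] (row B0 above).

Answer: {e@B0}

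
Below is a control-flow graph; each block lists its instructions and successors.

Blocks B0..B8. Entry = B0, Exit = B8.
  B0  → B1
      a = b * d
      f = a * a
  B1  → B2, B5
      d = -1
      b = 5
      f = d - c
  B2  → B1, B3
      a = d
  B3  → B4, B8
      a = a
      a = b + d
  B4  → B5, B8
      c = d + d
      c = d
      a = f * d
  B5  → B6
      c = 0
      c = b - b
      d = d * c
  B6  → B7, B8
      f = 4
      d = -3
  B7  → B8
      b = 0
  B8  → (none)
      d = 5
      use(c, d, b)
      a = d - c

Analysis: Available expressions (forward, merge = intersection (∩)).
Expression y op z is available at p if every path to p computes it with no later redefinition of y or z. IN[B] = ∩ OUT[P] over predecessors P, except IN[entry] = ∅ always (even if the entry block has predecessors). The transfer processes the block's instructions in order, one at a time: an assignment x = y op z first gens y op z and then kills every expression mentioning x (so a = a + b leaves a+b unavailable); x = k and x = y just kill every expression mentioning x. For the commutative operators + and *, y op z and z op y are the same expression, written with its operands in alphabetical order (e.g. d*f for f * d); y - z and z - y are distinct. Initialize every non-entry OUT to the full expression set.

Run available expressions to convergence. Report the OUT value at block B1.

Per-block solution:
  B0:  IN={}  OUT={a*a, b*d}
  B1:  IN={}  OUT={d-c}
  B2:  IN={d-c}  OUT={d-c}
  B3:  IN={d-c}  OUT={b+d, d-c}
  B4:  IN={b+d, d-c}  OUT={b+d, d*f, d+d}
  B5:  IN={}  OUT={b-b}
  B6:  IN={b-b}  OUT={b-b}
  B7:  IN={b-b}  OUT={}
  B8:  IN={}  OUT={d-c}

Merge at B1: IN[B1] = OUT[B0] ∩ OUT[B2] = {}
Applying B1's transfer function to that IN value gives OUT[B1] (row B1 above).

Answer: {d-c}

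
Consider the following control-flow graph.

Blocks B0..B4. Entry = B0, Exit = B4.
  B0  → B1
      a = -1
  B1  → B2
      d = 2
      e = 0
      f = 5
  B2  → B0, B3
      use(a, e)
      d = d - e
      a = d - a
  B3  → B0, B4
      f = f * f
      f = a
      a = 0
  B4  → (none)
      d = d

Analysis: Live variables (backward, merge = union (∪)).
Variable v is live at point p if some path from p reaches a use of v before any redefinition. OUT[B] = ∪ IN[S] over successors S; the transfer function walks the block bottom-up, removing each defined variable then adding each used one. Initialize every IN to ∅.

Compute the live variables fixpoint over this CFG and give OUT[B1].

Converged values:
  B0:  IN={}  OUT={a}
  B1:  IN={a}  OUT={a, d, e, f}
  B2:  IN={a, d, e, f}  OUT={a, d, f}
  B3:  IN={a, d, f}  OUT={d}
  B4:  IN={d}  OUT={}

Merge at B1: OUT[B1] = IN[B2] = {a, d, e, f}

Answer: {a, d, e, f}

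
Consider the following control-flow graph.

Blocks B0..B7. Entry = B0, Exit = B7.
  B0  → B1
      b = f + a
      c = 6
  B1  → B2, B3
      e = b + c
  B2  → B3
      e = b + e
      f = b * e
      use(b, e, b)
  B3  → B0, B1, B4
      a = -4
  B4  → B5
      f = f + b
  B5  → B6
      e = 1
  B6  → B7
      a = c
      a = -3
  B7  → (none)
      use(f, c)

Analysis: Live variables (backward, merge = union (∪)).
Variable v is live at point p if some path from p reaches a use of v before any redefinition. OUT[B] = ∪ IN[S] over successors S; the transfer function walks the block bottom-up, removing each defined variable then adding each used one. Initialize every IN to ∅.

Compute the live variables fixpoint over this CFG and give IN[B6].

Fixpoint table:
  B0:   IN={a, f}   OUT={b, c, f}
  B1:   IN={b, c, f}   OUT={b, c, e, f}
  B2:   IN={b, c, e}   OUT={b, c, f}
  B3:   IN={b, c, f}   OUT={a, b, c, f}
  B4:   IN={b, c, f}   OUT={c, f}
  B5:   IN={c, f}   OUT={c, f}
  B6:   IN={c, f}   OUT={c, f}
  B7:   IN={c, f}   OUT={}

Merge at B6: OUT[B6] = IN[B7] = {c, f}
Applying B6's transfer function to that OUT value gives IN[B6] (row B6 above).

Answer: {c, f}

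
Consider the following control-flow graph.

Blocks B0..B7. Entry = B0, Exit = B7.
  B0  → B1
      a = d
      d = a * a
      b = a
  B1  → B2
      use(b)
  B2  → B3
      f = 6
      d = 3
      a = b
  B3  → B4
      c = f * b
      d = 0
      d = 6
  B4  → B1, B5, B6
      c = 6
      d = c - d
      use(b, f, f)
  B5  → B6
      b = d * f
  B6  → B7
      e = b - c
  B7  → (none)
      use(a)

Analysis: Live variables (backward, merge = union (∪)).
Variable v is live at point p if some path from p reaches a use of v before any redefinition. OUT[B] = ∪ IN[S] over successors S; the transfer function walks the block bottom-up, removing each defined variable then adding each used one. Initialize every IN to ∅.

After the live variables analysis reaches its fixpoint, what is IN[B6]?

Answer: {a, b, c}

Trace:
Per-block solution:
  B0:   IN={d}   OUT={b}
  B1:   IN={b}   OUT={b}
  B2:   IN={b}   OUT={a, b, f}
  B3:   IN={a, b, f}   OUT={a, b, d, f}
  B4:   IN={a, b, d, f}   OUT={a, b, c, d, f}
  B5:   IN={a, c, d, f}   OUT={a, b, c}
  B6:   IN={a, b, c}   OUT={a}
  B7:   IN={a}   OUT={}

Merge at B6: OUT[B6] = IN[B7] = {a}
Applying B6's transfer function to that OUT value gives IN[B6] (row B6 above).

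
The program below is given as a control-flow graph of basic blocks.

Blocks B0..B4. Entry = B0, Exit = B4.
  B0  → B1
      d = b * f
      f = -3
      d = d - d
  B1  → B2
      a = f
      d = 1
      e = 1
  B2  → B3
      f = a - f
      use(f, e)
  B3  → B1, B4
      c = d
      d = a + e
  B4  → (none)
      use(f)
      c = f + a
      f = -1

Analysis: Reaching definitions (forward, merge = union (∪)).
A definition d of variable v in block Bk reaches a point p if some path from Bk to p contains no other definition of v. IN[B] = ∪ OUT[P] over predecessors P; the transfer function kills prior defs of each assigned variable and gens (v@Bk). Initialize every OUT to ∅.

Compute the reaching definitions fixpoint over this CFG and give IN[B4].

Per-block solution:
  B0:   IN={}   OUT={d@B0, f@B0}
  B1:   IN={a@B1, c@B3, d@B0, d@B3, e@B1, f@B0, f@B2}   OUT={a@B1, c@B3, d@B1, e@B1, f@B0, f@B2}
  B2:   IN={a@B1, c@B3, d@B1, e@B1, f@B0, f@B2}   OUT={a@B1, c@B3, d@B1, e@B1, f@B2}
  B3:   IN={a@B1, c@B3, d@B1, e@B1, f@B2}   OUT={a@B1, c@B3, d@B3, e@B1, f@B2}
  B4:   IN={a@B1, c@B3, d@B3, e@B1, f@B2}   OUT={a@B1, c@B4, d@B3, e@B1, f@B4}

Merge at B4: IN[B4] = OUT[B3] = {a@B1, c@B3, d@B3, e@B1, f@B2}

Answer: {a@B1, c@B3, d@B3, e@B1, f@B2}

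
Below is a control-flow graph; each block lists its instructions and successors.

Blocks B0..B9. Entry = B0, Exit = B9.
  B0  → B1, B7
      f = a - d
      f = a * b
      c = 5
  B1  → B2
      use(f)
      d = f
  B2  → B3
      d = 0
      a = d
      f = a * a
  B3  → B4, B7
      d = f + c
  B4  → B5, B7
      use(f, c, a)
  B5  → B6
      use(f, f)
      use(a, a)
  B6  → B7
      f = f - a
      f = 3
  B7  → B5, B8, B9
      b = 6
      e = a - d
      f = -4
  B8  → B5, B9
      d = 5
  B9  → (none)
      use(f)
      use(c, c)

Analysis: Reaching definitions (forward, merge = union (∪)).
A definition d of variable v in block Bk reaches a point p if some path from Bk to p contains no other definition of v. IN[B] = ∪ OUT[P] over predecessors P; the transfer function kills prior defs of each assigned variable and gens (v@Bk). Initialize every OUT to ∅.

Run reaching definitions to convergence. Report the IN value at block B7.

Answer: {a@B2, b@B7, c@B0, d@B3, d@B8, e@B7, f@B0, f@B2, f@B6}

Working:
Converged values:
  B0:  IN={}  OUT={c@B0, f@B0}
  B1:  IN={c@B0, f@B0}  OUT={c@B0, d@B1, f@B0}
  B2:  IN={c@B0, d@B1, f@B0}  OUT={a@B2, c@B0, d@B2, f@B2}
  B3:  IN={a@B2, c@B0, d@B2, f@B2}  OUT={a@B2, c@B0, d@B3, f@B2}
  B4:  IN={a@B2, c@B0, d@B3, f@B2}  OUT={a@B2, c@B0, d@B3, f@B2}
  B5:  IN={a@B2, b@B7, c@B0, d@B3, d@B8, e@B7, f@B2, f@B7}  OUT={a@B2, b@B7, c@B0, d@B3, d@B8, e@B7, f@B2, f@B7}
  B6:  IN={a@B2, b@B7, c@B0, d@B3, d@B8, e@B7, f@B2, f@B7}  OUT={a@B2, b@B7, c@B0, d@B3, d@B8, e@B7, f@B6}
  B7:  IN={a@B2, b@B7, c@B0, d@B3, d@B8, e@B7, f@B0, f@B2, f@B6}  OUT={a@B2, b@B7, c@B0, d@B3, d@B8, e@B7, f@B7}
  B8:  IN={a@B2, b@B7, c@B0, d@B3, d@B8, e@B7, f@B7}  OUT={a@B2, b@B7, c@B0, d@B8, e@B7, f@B7}
  B9:  IN={a@B2, b@B7, c@B0, d@B3, d@B8, e@B7, f@B7}  OUT={a@B2, b@B7, c@B0, d@B3, d@B8, e@B7, f@B7}

Merge at B7: IN[B7] = OUT[B0] ⊔ OUT[B3] ⊔ OUT[B4] ⊔ OUT[B6] = {a@B2, b@B7, c@B0, d@B3, d@B8, e@B7, f@B0, f@B2, f@B6}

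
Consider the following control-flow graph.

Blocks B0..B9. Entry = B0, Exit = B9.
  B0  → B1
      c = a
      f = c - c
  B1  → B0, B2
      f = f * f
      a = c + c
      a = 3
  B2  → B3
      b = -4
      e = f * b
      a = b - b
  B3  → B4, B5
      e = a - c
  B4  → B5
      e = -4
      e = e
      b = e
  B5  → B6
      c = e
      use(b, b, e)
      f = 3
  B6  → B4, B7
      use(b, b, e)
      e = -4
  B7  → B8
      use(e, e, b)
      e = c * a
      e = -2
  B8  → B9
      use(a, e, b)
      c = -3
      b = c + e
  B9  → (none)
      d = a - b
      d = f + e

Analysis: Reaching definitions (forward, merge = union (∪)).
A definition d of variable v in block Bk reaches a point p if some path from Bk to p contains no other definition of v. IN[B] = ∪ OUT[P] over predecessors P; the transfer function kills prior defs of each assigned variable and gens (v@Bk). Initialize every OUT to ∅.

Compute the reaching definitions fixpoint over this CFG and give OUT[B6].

Answer: {a@B2, b@B2, b@B4, c@B5, e@B6, f@B5}

Derivation:
Per-block solution:
  B0: | IN={a@B1, c@B0, f@B1} | OUT={a@B1, c@B0, f@B0}
  B1: | IN={a@B1, c@B0, f@B0} | OUT={a@B1, c@B0, f@B1}
  B2: | IN={a@B1, c@B0, f@B1} | OUT={a@B2, b@B2, c@B0, e@B2, f@B1}
  B3: | IN={a@B2, b@B2, c@B0, e@B2, f@B1} | OUT={a@B2, b@B2, c@B0, e@B3, f@B1}
  B4: | IN={a@B2, b@B2, b@B4, c@B0, c@B5, e@B3, e@B6, f@B1, f@B5} | OUT={a@B2, b@B4, c@B0, c@B5, e@B4, f@B1, f@B5}
  B5: | IN={a@B2, b@B2, b@B4, c@B0, c@B5, e@B3, e@B4, f@B1, f@B5} | OUT={a@B2, b@B2, b@B4, c@B5, e@B3, e@B4, f@B5}
  B6: | IN={a@B2, b@B2, b@B4, c@B5, e@B3, e@B4, f@B5} | OUT={a@B2, b@B2, b@B4, c@B5, e@B6, f@B5}
  B7: | IN={a@B2, b@B2, b@B4, c@B5, e@B6, f@B5} | OUT={a@B2, b@B2, b@B4, c@B5, e@B7, f@B5}
  B8: | IN={a@B2, b@B2, b@B4, c@B5, e@B7, f@B5} | OUT={a@B2, b@B8, c@B8, e@B7, f@B5}
  B9: | IN={a@B2, b@B8, c@B8, e@B7, f@B5} | OUT={a@B2, b@B8, c@B8, d@B9, e@B7, f@B5}

Merge at B6: IN[B6] = OUT[B5] = {a@B2, b@B2, b@B4, c@B5, e@B3, e@B4, f@B5}
Applying B6's transfer function to that IN value gives OUT[B6] (row B6 above).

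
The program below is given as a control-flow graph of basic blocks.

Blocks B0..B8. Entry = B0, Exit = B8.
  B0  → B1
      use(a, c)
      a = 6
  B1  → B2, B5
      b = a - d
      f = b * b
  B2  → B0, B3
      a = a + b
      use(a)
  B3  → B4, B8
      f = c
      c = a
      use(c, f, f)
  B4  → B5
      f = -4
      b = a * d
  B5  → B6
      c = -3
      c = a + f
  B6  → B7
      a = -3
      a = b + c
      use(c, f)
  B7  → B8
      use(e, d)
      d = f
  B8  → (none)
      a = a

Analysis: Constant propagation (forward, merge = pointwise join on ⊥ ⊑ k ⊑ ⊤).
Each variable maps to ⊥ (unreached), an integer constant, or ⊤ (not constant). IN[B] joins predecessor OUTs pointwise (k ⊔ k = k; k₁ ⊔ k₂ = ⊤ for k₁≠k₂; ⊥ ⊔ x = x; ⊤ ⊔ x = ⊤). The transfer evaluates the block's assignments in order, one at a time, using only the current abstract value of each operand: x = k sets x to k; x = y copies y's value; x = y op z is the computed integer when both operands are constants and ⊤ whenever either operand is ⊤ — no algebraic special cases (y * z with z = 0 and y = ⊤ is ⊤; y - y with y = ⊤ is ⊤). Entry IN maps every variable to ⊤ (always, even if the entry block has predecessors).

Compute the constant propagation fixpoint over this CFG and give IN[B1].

Per-block solution:
  B0: | IN=(all ⊤) | OUT={a:6; rest ⊤}
  B1: | IN={a:6; rest ⊤} | OUT={a:6; rest ⊤}
  B2: | IN={a:6; rest ⊤} | OUT=(all ⊤)
  B3: | IN=(all ⊤) | OUT=(all ⊤)
  B4: | IN=(all ⊤) | OUT={f:-4; rest ⊤}
  B5: | IN=(all ⊤) | OUT=(all ⊤)
  B6: | IN=(all ⊤) | OUT=(all ⊤)
  B7: | IN=(all ⊤) | OUT=(all ⊤)
  B8: | IN=(all ⊤) | OUT=(all ⊤)

Merge at B1: IN[B1] = OUT[B0] = {a: 6, b: ⊤, c: ⊤, d: ⊤, e: ⊤, f: ⊤}

Answer: {a: 6, b: ⊤, c: ⊤, d: ⊤, e: ⊤, f: ⊤}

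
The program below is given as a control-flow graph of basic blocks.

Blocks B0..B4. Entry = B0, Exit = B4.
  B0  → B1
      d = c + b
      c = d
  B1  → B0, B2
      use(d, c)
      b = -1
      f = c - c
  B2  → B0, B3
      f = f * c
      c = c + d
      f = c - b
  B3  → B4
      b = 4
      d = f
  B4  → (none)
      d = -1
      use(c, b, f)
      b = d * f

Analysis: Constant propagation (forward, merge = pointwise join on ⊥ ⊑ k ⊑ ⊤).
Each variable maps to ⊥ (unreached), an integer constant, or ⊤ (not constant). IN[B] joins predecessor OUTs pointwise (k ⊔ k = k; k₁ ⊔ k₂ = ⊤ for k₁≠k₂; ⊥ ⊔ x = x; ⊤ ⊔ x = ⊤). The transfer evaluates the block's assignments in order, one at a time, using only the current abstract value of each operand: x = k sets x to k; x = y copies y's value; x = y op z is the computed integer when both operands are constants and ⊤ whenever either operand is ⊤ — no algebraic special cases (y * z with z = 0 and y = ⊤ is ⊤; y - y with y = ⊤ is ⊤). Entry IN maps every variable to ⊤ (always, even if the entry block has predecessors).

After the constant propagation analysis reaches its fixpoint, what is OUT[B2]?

Fixpoint table:
  B0: | IN=(all ⊤) | OUT=(all ⊤)
  B1: | IN=(all ⊤) | OUT={b:-1; rest ⊤}
  B2: | IN={b:-1; rest ⊤} | OUT={b:-1; rest ⊤}
  B3: | IN={b:-1; rest ⊤} | OUT={b:4; rest ⊤}
  B4: | IN={b:4; rest ⊤} | OUT={d:-1; rest ⊤}

Merge at B2: IN[B2] = OUT[B1] = {a: ⊤, b: -1, c: ⊤, d: ⊤, e: ⊤, f: ⊤}
Applying B2's transfer function to that IN value gives OUT[B2] (row B2 above).

Answer: {a: ⊤, b: -1, c: ⊤, d: ⊤, e: ⊤, f: ⊤}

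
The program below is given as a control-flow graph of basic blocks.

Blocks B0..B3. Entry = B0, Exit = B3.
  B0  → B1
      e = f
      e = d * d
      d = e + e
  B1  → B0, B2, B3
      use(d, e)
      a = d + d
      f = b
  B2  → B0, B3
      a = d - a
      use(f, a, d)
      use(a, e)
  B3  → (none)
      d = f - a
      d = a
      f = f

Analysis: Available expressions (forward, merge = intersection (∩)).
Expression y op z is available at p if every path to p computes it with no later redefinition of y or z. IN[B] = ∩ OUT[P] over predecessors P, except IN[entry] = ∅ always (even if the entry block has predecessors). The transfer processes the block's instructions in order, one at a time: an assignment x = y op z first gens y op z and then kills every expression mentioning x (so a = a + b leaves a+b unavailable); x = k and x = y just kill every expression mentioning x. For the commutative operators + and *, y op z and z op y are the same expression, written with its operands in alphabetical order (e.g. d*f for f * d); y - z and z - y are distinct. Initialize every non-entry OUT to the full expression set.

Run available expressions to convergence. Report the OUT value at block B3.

Answer: {e+e}

Derivation:
Converged values:
  B0: | IN={} | OUT={e+e}
  B1: | IN={e+e} | OUT={d+d, e+e}
  B2: | IN={d+d, e+e} | OUT={d+d, e+e}
  B3: | IN={d+d, e+e} | OUT={e+e}

Merge at B3: IN[B3] = OUT[B1] ∩ OUT[B2] = {d+d, e+e}
Applying B3's transfer function to that IN value gives OUT[B3] (row B3 above).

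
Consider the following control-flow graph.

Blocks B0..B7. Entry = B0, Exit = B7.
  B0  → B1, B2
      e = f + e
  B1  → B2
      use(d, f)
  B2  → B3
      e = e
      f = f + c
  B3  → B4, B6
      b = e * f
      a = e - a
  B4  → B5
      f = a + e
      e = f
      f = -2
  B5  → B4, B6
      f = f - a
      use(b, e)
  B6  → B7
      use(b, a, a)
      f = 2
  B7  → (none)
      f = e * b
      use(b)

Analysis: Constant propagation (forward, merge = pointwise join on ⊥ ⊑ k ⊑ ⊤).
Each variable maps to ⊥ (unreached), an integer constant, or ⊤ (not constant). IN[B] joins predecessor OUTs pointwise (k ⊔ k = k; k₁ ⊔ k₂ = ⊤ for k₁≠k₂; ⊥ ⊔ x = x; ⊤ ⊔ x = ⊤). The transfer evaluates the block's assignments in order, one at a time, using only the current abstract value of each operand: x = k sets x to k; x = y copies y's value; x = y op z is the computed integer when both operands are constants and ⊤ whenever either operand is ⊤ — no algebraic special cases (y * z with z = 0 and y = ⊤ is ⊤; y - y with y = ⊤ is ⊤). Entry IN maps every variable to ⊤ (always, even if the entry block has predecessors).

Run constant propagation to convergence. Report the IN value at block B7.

Answer: {a: ⊤, b: ⊤, c: ⊤, d: ⊤, e: ⊤, f: 2}

Working:
Per-block solution:
  B0:  IN=(all ⊤)  OUT=(all ⊤)
  B1:  IN=(all ⊤)  OUT=(all ⊤)
  B2:  IN=(all ⊤)  OUT=(all ⊤)
  B3:  IN=(all ⊤)  OUT=(all ⊤)
  B4:  IN=(all ⊤)  OUT={f:-2; rest ⊤}
  B5:  IN={f:-2; rest ⊤}  OUT=(all ⊤)
  B6:  IN=(all ⊤)  OUT={f:2; rest ⊤}
  B7:  IN={f:2; rest ⊤}  OUT=(all ⊤)

Merge at B7: IN[B7] = OUT[B6] = {a: ⊤, b: ⊤, c: ⊤, d: ⊤, e: ⊤, f: 2}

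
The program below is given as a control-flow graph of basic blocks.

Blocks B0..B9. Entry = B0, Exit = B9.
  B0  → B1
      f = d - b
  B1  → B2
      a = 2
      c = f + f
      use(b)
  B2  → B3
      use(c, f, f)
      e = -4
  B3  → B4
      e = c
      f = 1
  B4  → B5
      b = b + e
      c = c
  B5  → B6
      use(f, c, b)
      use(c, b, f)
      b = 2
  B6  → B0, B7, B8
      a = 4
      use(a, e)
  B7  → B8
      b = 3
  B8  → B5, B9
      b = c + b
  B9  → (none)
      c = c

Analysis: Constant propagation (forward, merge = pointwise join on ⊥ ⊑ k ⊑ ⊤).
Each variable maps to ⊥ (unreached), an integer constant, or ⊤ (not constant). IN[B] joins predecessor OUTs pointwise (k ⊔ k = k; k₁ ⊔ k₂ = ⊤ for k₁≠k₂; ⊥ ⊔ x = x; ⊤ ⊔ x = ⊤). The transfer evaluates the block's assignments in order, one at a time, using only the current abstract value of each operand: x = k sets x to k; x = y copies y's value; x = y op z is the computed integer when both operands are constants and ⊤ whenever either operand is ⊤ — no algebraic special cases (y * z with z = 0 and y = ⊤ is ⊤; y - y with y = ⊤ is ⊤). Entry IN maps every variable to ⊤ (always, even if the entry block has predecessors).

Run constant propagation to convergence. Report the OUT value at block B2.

Converged values:
  B0:   IN=(all ⊤)   OUT=(all ⊤)
  B1:   IN=(all ⊤)   OUT={a:2; rest ⊤}
  B2:   IN={a:2; rest ⊤}   OUT={a:2, e:-4; rest ⊤}
  B3:   IN={a:2, e:-4; rest ⊤}   OUT={a:2, f:1; rest ⊤}
  B4:   IN={a:2, f:1; rest ⊤}   OUT={a:2, f:1; rest ⊤}
  B5:   IN={f:1; rest ⊤}   OUT={b:2, f:1; rest ⊤}
  B6:   IN={b:2, f:1; rest ⊤}   OUT={a:4, b:2, f:1; rest ⊤}
  B7:   IN={a:4, b:2, f:1; rest ⊤}   OUT={a:4, b:3, f:1; rest ⊤}
  B8:   IN={a:4, f:1; rest ⊤}   OUT={a:4, f:1; rest ⊤}
  B9:   IN={a:4, f:1; rest ⊤}   OUT={a:4, f:1; rest ⊤}

Merge at B2: IN[B2] = OUT[B1] = {a: 2, b: ⊤, c: ⊤, d: ⊤, e: ⊤, f: ⊤}
Applying B2's transfer function to that IN value gives OUT[B2] (row B2 above).

Answer: {a: 2, b: ⊤, c: ⊤, d: ⊤, e: -4, f: ⊤}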